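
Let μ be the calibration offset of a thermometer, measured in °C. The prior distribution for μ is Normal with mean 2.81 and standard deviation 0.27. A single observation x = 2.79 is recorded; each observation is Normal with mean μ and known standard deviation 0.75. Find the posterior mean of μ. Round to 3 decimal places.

Posterior mean ≈ 2.808

With known σ, the Normal prior is conjugate. Weight on the data is w = (n/σ²)/(n/σ² + 1/τ₀²) = 1.77778/(1.77778+13.7174) = 0.11473.
Posterior mean = w·x̄ + (1−w)·μ₀ = 0.11473·2.79 + 0.88527·2.81 = 2.808.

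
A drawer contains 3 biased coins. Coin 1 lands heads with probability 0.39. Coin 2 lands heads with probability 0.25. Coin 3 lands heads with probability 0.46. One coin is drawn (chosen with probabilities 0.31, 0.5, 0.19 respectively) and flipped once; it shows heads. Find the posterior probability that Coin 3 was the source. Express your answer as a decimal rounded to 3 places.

Posterior probability ≈ 0.262

P(heads|C1) = 0.39; P(heads|C2) = 0.25; P(heads|C3) = 0.46.
Prior × likelihood for each source: 0.31·0.39=0.1209, 0.5·0.25=0.1250, 0.19·0.46=0.08740. Summing gives P(heads) = 0.33330.
P(Coin 3 | heads) = 0.08740 / 0.33330 = 0.262.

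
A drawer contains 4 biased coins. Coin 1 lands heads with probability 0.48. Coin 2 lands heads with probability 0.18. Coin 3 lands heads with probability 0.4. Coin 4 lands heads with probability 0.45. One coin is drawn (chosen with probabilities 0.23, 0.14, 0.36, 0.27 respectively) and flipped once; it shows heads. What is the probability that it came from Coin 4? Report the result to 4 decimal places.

P(heads|C1) = 0.48; P(heads|C2) = 0.18; P(heads|C3) = 0.4; P(heads|C4) = 0.45.
Prior × likelihood for each source: 0.23·0.48=0.1104, 0.14·0.18=0.02520, 0.36·0.4=0.1440, 0.27·0.45=0.1215. Summing gives P(heads) = 0.40110.
P(Coin 4 | heads) = 0.1215 / 0.40110 = 0.3029.

Posterior probability ≈ 0.3029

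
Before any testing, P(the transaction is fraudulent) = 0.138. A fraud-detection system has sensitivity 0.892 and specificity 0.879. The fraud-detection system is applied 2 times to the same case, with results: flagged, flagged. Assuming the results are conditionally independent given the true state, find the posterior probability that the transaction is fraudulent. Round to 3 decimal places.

With H the event that the transaction is fraudulent, the joint likelihood of the observed sequence is P(data|H) = 0.892·0.892 = 0.79566 and P(data|¬H) = 0.121·0.121 = 0.014641.
Bayes: P(H|data) = 0.138·0.79566 / (0.138·0.79566 + 0.862·0.014641) = 0.10980/0.12242 = 0.8969.

Posterior P(H) ≈ 0.897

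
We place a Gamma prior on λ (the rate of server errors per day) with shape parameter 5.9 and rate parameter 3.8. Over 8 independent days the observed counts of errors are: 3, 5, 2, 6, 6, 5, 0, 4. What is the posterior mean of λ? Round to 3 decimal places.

Total count ∑xᵢ = 31 over n = 8 days.
Gamma is conjugate to the Poisson likelihood: posterior is Gamma(shape = 5.9+31 = 36.9, rate = 3.8+8 = 11.8).
Posterior mean = shape/rate = 36.9/11.8 = 3.127.

Posterior mean ≈ 3.127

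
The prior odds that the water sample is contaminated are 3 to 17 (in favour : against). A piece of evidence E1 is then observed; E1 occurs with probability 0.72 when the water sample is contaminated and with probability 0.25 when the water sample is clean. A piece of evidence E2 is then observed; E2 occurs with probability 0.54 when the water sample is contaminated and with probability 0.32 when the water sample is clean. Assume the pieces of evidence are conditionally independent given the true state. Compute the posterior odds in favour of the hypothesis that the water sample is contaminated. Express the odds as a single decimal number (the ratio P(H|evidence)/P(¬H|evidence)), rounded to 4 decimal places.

Prior odds = 3/17 = 0.17647.
Likelihood ratio for E1 = 0.72/0.25 = 2.8800.
Likelihood ratio for E2 = 0.54/0.32 = 1.6875.
Posterior odds = prior odds × LR₁ × LR₂ = 0.85765.

Posterior odds ≈ 0.8576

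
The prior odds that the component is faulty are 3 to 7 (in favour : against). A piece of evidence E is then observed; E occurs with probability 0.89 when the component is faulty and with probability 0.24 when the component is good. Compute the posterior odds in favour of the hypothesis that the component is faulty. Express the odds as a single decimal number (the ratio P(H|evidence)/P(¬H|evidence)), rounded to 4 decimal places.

Prior odds = 3/7 = 0.42857. In log-odds, ln(0.42857) = -0.84730.
Add log likelihood ratio: ln(3.7083) = 1.3106.
Posterior log-odds = 0.46328, so posterior odds = exp(0.46328) = 1.5893.

Posterior odds ≈ 1.5893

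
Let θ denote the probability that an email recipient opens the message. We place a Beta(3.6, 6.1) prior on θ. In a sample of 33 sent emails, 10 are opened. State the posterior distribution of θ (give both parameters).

The binomial likelihood is conjugate to the Beta prior: with 10 successes and 23 failures, the posterior is Beta(3.6+10, 6.1+23) = Beta(13.6, 29.1).

Posterior: Beta(13.6, 29.1)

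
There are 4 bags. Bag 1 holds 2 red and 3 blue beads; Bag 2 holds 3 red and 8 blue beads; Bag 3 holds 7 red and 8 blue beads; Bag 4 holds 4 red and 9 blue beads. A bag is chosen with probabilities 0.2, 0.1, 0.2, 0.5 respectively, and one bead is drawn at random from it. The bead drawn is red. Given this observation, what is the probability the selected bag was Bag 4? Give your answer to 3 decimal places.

Tabulate prior·likelihood by source: [1] prior 0.2, lik 0.4, product 0.08000; [2] prior 0.1, lik 0.2727, product 0.02727; [3] prior 0.2, lik 0.4667, product 0.09333; [4] prior 0.5, lik 0.3077, product 0.1538.
Normalizing constant = 0.35445; the posterior for Bag 4 is its product over the sum, 0.1538/0.35445 = 0.434.

Posterior probability ≈ 0.434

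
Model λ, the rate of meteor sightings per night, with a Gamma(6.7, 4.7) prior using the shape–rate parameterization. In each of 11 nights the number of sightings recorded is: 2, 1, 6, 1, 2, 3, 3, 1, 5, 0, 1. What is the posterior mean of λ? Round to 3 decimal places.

Posterior mean ≈ 2.019

The Poisson likelihood adds the total count to the shape and the number of exposure periods to the rate. Here ∑xᵢ = 25 and n = 11, so shape 6.7→31.7 and rate 4.7→15.7.
E[λ | data] = 31.7/15.7 = 2.019.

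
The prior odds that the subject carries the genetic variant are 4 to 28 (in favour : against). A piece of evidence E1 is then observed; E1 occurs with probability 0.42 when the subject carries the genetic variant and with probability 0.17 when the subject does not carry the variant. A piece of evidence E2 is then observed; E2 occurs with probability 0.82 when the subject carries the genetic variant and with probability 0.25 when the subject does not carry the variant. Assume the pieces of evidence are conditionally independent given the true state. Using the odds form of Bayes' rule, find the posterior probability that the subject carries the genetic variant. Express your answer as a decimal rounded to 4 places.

Prior odds = 4/28 = 0.14286. In log-odds, ln(0.14286) = -1.9459.
Add log likelihood ratios: ln(2.4706) + ln(3.2800) = 2.0923.
Posterior log-odds = 0.14639, so posterior odds = exp(0.14639) = 1.1576. Converting, P(H|E) = 1.1576/2.1576 = 0.5365.

Posterior probability ≈ 0.5365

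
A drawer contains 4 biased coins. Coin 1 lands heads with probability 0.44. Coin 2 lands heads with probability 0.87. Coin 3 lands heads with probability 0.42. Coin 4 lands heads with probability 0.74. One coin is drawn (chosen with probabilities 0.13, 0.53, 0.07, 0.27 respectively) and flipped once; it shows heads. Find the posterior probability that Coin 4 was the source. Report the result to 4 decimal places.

P(heads|C1) = 0.44; P(heads|C2) = 0.87; P(heads|C3) = 0.42; P(heads|C4) = 0.74.
Prior × likelihood for each source: 0.13·0.44=0.05720, 0.53·0.87=0.4611, 0.07·0.42=0.02940, 0.27·0.74=0.1998. Summing gives P(heads) = 0.74750.
P(Coin 4 | heads) = 0.1998 / 0.74750 = 0.2673.

Posterior probability ≈ 0.2673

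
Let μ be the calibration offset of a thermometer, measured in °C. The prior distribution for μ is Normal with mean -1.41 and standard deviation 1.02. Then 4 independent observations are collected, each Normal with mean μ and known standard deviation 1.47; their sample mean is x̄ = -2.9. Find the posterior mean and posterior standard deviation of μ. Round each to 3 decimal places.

Prior precision 1/τ₀² = 1/1.02² = 0.961169; data precision n/σ² = 4/1.47² = 1.85108.
Posterior precision = 0.961169 + 1.85108 = 2.81225, giving posterior SD = 1/√2.81225 = 0.596.
Posterior mean = (0.961169·-1.41 + 1.85108·-2.9) / 2.81225 = -2.391.

Posterior mean ≈ -2.391; posterior SD ≈ 0.596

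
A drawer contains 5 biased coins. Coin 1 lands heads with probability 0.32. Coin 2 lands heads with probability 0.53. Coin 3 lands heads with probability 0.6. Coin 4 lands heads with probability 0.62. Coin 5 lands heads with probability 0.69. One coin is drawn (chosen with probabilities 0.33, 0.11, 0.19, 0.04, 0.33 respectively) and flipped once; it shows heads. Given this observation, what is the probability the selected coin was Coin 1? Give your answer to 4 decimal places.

P(heads|C1) = 0.32; P(heads|C2) = 0.53; P(heads|C3) = 0.6; P(heads|C4) = 0.62; P(heads|C5) = 0.69.
Prior × likelihood for each source: 0.33·0.32=0.1056, 0.11·0.53=0.05830, 0.19·0.6=0.1140, 0.04·0.62=0.02480, 0.33·0.69=0.2277. Summing gives P(heads) = 0.53040.
P(Coin 1 | heads) = 0.1056 / 0.53040 = 0.1991.

Posterior probability ≈ 0.1991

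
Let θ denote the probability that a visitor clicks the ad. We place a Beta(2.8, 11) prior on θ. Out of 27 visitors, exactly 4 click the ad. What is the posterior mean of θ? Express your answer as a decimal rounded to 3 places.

Posterior mean ≈ 0.167

Observing 4 successes and 23 failures updates Beta(2.8, 11) by adding the success and failure counts to the two shape parameters: α = 2.8+4 = 6.8, β = 11+23 = 34.
E[θ | data] = 6.8/(6.8+34) = 0.167.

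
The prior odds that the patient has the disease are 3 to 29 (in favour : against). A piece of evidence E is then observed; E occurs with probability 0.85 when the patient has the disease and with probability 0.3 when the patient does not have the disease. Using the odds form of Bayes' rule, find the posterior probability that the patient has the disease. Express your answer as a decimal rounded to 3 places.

Prior odds = 3/29 = 0.10345. In log-odds, ln(0.10345) = -2.2687.
Add log likelihood ratio: ln(2.8333) = 1.0415.
Posterior log-odds = -1.2272, so posterior odds = exp(-1.2272) = 0.29310. Converting, P(H|E) = 0.29310/1.2931 = 0.227.

Posterior probability ≈ 0.227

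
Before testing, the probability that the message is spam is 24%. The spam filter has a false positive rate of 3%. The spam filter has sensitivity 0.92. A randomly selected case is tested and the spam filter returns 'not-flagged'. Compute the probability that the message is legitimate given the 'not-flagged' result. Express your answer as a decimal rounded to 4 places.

Let H be the event that the message is spam. P(H) = 0.24, so P(¬H) = 0.76. With E the 'not-flagged' result, P(E|H) = 0.08 and P(E|¬H) = 0.97.
P(E) = 0.08·0.24 + 0.97·0.76 = 0.019200 + 0.73720 = 0.75640.
By Bayes' theorem, P(H|E) = 0.019200 / 0.75640 = 0.0254. Hence P(¬H|E) = 1 − 0.0254 = 0.9746.

P(¬H | E) ≈ 0.9746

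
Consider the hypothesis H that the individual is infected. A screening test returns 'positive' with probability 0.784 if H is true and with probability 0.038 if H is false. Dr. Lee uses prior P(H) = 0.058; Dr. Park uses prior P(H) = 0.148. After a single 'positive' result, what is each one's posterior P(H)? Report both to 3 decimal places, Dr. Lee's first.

P('+'|H) = 0.784, P('+'|¬H) = 0.038.
Dr. Lee: numerator 0.784·0.058 = 0.045472; evidence = 0.045472+0.038·0.942 = 0.081268; posterior = 0.560.
Dr. Park: numerator 0.784·0.148 = 0.11603; evidence = 0.11603+0.038·0.852 = 0.14841; posterior = 0.782.

Dr. Lee: 0.560; Dr. Park: 0.782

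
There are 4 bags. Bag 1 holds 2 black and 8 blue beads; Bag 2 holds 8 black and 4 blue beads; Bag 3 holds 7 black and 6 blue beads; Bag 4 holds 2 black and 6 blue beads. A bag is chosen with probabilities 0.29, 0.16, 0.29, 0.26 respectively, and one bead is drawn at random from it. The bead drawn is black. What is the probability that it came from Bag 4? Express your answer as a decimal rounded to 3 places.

Posterior probability ≈ 0.168

Tabulate prior·likelihood by source: [1] prior 0.29, lik 0.2, product 0.05800; [2] prior 0.16, lik 0.6667, product 0.1067; [3] prior 0.29, lik 0.5385, product 0.1562; [4] prior 0.26, lik 0.25, product 0.06500.
Normalizing constant = 0.38582; the posterior for Bag 4 is its product over the sum, 0.06500/0.38582 = 0.168.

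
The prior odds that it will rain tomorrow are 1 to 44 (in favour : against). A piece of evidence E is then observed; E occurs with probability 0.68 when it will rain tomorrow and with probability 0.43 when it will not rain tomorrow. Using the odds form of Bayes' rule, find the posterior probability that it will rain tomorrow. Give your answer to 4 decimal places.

Prior odds = 1/44 = 0.022727. In log-odds, ln(0.022727) = -3.7842.
Add log likelihood ratio: ln(1.5814) = 0.45831.
Posterior log-odds = -3.3259, so posterior odds = exp(-3.3259) = 0.035941. Converting, P(H|E) = 0.035941/1.0359 = 0.0347.

Posterior probability ≈ 0.0347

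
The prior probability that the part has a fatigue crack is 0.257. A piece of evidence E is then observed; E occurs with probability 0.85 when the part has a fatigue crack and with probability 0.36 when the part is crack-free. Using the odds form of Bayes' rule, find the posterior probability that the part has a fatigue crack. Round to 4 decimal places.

Posterior probability ≈ 0.4496

Prior odds = 0.257/(1−0.257) = 0.34590. In log-odds, ln(0.34590) = -1.0616.
Add log likelihood ratio: ln(2.3611) = 0.85913.
Posterior log-odds = -0.20249, so posterior odds = exp(-0.20249) = 0.81670. Converting, P(H|E) = 0.81670/1.8167 = 0.4496.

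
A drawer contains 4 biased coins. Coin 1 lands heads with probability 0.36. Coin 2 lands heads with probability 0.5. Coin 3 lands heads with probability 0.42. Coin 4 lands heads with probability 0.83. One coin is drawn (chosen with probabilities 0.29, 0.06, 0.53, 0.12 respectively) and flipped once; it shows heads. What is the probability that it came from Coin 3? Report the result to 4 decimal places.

Posterior probability ≈ 0.4875

P(heads|C1) = 0.36; P(heads|C2) = 0.5; P(heads|C3) = 0.42; P(heads|C4) = 0.83.
Prior × likelihood for each source: 0.29·0.36=0.1044, 0.06·0.5=0.03000, 0.53·0.42=0.2226, 0.12·0.83=0.09960. Summing gives P(heads) = 0.45660.
P(Coin 3 | heads) = 0.2226 / 0.45660 = 0.4875.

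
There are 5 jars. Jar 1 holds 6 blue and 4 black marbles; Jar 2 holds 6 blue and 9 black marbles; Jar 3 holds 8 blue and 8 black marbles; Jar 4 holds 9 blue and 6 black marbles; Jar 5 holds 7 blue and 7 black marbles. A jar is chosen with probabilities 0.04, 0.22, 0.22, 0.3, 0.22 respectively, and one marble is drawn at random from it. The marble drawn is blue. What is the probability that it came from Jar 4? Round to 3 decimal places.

P(blue|Jar 1) = 0.6; P(blue|Jar 2) = 0.4; P(blue|Jar 3) = 0.5; P(blue|Jar 4) = 0.6; P(blue|Jar 5) = 0.5.
Prior × likelihood for each source: 0.04·0.6=0.02400, 0.22·0.4=0.08800, 0.22·0.5=0.1100, 0.3·0.6=0.1800, 0.22·0.5=0.1100. Summing gives P(blue) = 0.51200.
P(Jar 4 | blue) = 0.1800 / 0.51200 = 0.352.

Posterior probability ≈ 0.352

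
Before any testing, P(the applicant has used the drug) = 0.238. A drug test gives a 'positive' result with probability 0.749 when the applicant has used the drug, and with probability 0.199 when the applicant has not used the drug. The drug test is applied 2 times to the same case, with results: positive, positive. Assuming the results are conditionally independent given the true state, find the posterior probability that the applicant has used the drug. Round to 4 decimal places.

Let H be the event that the applicant has used the drug; start with P(H) = 0.238. P('positive'|H) = 0.749, P('positive'|¬H) = 0.199.
Update on result 1 ('positive'): P(H) ← 0.749·0.2380 / (0.749·0.2380 + 0.199·0.7620) = 0.17826/0.32990 = 0.5404.
Update on result 2 ('positive'): P(H) ← 0.749·0.5404 / (0.749·0.5404 + 0.199·0.4596) = 0.40472/0.49619 = 0.8157.

Posterior P(H) ≈ 0.8157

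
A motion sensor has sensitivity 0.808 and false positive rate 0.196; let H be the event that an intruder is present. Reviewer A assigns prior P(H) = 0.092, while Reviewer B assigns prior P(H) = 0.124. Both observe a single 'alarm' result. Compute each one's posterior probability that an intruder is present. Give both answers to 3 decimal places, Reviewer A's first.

P('+'|H) = 0.808, P('+'|¬H) = 0.196.
Reviewer A: numerator 0.808·0.092 = 0.074336; evidence = 0.074336+0.196·0.908 = 0.25230; posterior = 0.295.
Reviewer B: numerator 0.808·0.124 = 0.10019; evidence = 0.10019+0.196·0.876 = 0.27189; posterior = 0.369.

Reviewer A: 0.295; Reviewer B: 0.369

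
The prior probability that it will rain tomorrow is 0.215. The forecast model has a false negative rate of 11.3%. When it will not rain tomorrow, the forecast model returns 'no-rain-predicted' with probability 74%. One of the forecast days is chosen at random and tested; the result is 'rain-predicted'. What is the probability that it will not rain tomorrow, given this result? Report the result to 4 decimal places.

Write H for 'it will rain tomorrow'. Prior odds H:¬H = 0.215/0.785 = 0.27389. For the 'rain-predicted' outcome, the likelihood ratio is 0.887/0.26 = 3.4115.
Posterior odds = 0.27389 × 3.4115 = 0.93437, so P(H|E) = 0.93437/(1+0.93437) = 0.4830. Then P(¬H|E) = 1 − 0.4830 = 0.5170.

P(¬H | E) ≈ 0.5170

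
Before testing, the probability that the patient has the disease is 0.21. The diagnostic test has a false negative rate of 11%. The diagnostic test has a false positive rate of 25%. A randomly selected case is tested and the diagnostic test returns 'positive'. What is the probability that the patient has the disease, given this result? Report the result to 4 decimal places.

Let H be the event that the patient has the disease. P(H) = 0.21, so P(¬H) = 0.79. With E the 'positive' result, P(E|H) = 0.89 and P(E|¬H) = 0.25.
P(E) = 0.89·0.21 + 0.25·0.79 = 0.18690 + 0.19750 = 0.38440.
By Bayes' theorem, P(H|E) = 0.18690 / 0.38440 = 0.4862.

P(H | E) ≈ 0.4862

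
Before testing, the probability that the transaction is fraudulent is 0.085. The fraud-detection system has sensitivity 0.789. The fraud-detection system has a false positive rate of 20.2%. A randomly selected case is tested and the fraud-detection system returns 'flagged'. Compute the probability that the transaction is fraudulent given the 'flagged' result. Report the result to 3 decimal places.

P(H | E) ≈ 0.266

Let H be the event that the transaction is fraudulent. P(H) = 0.085, so P(¬H) = 0.915. With E the 'flagged' result, P(E|H) = 0.789 and P(E|¬H) = 0.202.
P(E) = 0.789·0.085 + 0.202·0.915 = 0.067065 + 0.18483 = 0.25190.
By Bayes' theorem, P(H|E) = 0.067065 / 0.25190 = 0.266.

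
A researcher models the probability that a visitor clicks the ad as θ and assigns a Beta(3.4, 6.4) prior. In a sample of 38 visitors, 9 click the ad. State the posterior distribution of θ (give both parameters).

Posterior: Beta(12.4, 35.4)

Observing 9 successes and 29 failures updates Beta(3.4, 6.4) by adding the success and failure counts to the two shape parameters: α = 3.4+9 = 12.4, β = 6.4+29 = 35.4.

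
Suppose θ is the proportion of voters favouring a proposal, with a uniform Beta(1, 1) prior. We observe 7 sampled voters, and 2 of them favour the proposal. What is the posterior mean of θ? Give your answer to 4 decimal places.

Observing 2 successes and 5 failures updates Beta(1, 1) by adding the success and failure counts to the two shape parameters: α = 1+2 = 3, β = 1+5 = 6.
Posterior mean = α/(α+β) = 3/9 = 0.3333.

Posterior mean ≈ 0.3333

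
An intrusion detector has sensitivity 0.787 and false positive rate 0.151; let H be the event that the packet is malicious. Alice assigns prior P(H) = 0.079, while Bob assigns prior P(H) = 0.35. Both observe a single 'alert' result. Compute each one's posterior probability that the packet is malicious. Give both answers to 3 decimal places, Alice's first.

P('+'|H) = 0.787, P('+'|¬H) = 0.151.
Alice: numerator 0.787·0.079 = 0.062173; evidence = 0.062173+0.151·0.921 = 0.20124; posterior = 0.309.
Bob: numerator 0.787·0.35 = 0.27545; evidence = 0.27545+0.151·0.65 = 0.37360; posterior = 0.737.

Alice: 0.309; Bob: 0.737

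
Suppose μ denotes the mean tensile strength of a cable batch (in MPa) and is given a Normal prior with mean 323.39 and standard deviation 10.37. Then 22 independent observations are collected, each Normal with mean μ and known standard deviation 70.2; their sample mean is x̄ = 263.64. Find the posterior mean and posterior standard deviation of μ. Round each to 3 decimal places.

Posterior mean ≈ 304.010; posterior SD ≈ 8.524

Prior precision 1/τ₀² = 1/10.37² = 0.00929913; data precision n/σ² = 22/70.2² = 0.00446425.
Posterior precision = 0.00929913 + 0.00446425 = 0.0137634, giving posterior SD = 1/√0.0137634 = 8.524.
Posterior mean = (0.00929913·323.39 + 0.00446425·263.64) / 0.0137634 = 304.010.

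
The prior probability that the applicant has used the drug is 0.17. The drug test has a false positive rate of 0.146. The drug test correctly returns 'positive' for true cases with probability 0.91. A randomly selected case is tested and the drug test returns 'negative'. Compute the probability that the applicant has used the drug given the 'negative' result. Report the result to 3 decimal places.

Write H for 'the applicant has used the drug'. Prior odds H:¬H = 0.17/0.83 = 0.20482. For the 'negative' outcome, the likelihood ratio is 0.09/0.854 = 0.10539.
Posterior odds = 0.20482 × 0.10539 = 0.021585, so P(H|E) = 0.021585/(1+0.021585) = 0.021.

P(H | E) ≈ 0.021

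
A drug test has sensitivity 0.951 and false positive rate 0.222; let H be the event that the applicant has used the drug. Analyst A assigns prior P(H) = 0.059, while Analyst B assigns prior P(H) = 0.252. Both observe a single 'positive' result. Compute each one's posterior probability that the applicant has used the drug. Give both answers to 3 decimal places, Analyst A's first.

Analyst A: 0.212; Analyst B: 0.591

The likelihood ratio for a 'positive' result is 0.951/0.222 = 4.2838.
Analyst A: prior odds 0.059/0.941 = 0.062699; posterior odds 0.26859; posterior probability 0.212.
Analyst B: prior odds 0.252/0.748 = 0.33690; posterior odds 1.4432; posterior probability 0.591.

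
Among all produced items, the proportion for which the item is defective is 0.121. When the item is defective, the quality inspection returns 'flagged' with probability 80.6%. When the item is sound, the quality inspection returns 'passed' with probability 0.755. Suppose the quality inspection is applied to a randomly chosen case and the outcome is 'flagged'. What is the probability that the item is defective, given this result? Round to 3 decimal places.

Let H be the event that the item is defective. P(H) = 0.121, so P(¬H) = 0.879. With E the 'flagged' result, P(E|H) = 0.806 and P(E|¬H) = 0.245.
P(E) = 0.806·0.121 + 0.245·0.879 = 0.097526 + 0.21535 = 0.31288.
By Bayes' theorem, P(H|E) = 0.097526 / 0.31288 = 0.312.

P(H | E) ≈ 0.312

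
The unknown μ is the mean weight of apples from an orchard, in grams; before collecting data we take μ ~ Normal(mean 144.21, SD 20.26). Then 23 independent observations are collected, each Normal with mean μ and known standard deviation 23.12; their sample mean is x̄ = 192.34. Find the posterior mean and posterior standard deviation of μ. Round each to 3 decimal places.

Prior precision 1/τ₀² = 1/20.26² = 0.00243625; data precision n/σ² = 23/23.12² = 0.0430281.
Posterior precision = 0.00243625 + 0.0430281 = 0.0454643, giving posterior SD = 1/√0.0454643 = 4.690.
Posterior mean = (0.00243625·144.21 + 0.0430281·192.34) / 0.0454643 = 189.761.

Posterior mean ≈ 189.761; posterior SD ≈ 4.690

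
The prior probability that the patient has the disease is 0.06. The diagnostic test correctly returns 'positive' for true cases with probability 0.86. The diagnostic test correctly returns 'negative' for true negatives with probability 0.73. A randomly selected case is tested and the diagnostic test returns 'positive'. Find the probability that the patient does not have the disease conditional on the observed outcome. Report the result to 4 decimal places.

P(¬H | E) ≈ 0.8310

Let H be the event that the patient has the disease. P(H) = 0.06, so P(¬H) = 0.94. With E the 'positive' result, P(E|H) = 0.86 and P(E|¬H) = 0.27.
P(E) = 0.86·0.06 + 0.27·0.94 = 0.051600 + 0.25380 = 0.30540.
By Bayes' theorem, P(H|E) = 0.051600 / 0.30540 = 0.1690. Hence P(¬H|E) = 1 − 0.1690 = 0.8310.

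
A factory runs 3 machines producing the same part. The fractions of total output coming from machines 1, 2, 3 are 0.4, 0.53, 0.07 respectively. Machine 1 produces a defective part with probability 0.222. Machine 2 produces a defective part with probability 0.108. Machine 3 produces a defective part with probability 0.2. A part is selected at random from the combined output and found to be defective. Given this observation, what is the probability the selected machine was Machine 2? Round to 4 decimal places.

P(defective|M1) = 0.222; P(defective|M2) = 0.108; P(defective|M3) = 0.2.
Prior × likelihood for each source: 0.4·0.222=0.08880, 0.53·0.108=0.05724, 0.07·0.2=0.01400. Summing gives P(defective) = 0.16004.
P(Machine 2 | defective) = 0.05724 / 0.16004 = 0.3577.

Posterior probability ≈ 0.3577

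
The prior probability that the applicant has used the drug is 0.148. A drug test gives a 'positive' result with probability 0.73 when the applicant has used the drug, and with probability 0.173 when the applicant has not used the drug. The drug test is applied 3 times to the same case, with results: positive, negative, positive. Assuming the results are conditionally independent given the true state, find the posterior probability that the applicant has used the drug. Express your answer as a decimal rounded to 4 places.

With H the event that the applicant has used the drug, the joint likelihood of the observed sequence is P(data|H) = 0.73·0.27·0.73 = 0.14388 and P(data|¬H) = 0.173·0.827·0.173 = 0.024751.
Bayes: P(H|data) = 0.148·0.14388 / (0.148·0.14388 + 0.852·0.024751) = 0.021295/0.042383 = 0.5024.

Posterior P(H) ≈ 0.5024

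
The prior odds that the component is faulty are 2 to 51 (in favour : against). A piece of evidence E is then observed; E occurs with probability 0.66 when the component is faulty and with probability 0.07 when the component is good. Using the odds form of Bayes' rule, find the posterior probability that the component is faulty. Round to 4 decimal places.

Posterior probability ≈ 0.2699

Prior odds = 2/51 = 0.039216. In log-odds, ln(0.039216) = -3.2387.
Add log likelihood ratio: ln(9.4286) = 2.2437.
Posterior log-odds = -0.99493, so posterior odds = exp(-0.99493) = 0.36975. Converting, P(H|E) = 0.36975/1.3697 = 0.2699.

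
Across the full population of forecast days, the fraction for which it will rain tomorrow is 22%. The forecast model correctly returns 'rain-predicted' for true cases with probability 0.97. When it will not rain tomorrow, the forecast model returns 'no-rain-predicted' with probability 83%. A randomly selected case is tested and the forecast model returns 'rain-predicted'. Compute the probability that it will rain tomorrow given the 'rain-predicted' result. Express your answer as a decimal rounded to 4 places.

P(H | E) ≈ 0.6168

Let H be the event that it will rain tomorrow. P(H) = 0.22, so P(¬H) = 0.78. With E the 'rain-predicted' result, P(E|H) = 0.97 and P(E|¬H) = 0.17.
P(E) = 0.97·0.22 + 0.17·0.78 = 0.21340 + 0.13260 = 0.34600.
By Bayes' theorem, P(H|E) = 0.21340 / 0.34600 = 0.6168.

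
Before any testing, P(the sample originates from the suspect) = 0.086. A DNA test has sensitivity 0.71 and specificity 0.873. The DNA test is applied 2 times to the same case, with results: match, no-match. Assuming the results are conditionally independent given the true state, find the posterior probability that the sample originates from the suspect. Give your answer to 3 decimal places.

With H the event that the sample originates from the suspect, the joint likelihood of the observed sequence is P(data|H) = 0.71·0.29 = 0.20590 and P(data|¬H) = 0.127·0.873 = 0.11087.
Bayes: P(H|data) = 0.086·0.20590 / (0.086·0.20590 + 0.914·0.11087) = 0.017707/0.11904 = 0.1487.

Posterior P(H) ≈ 0.149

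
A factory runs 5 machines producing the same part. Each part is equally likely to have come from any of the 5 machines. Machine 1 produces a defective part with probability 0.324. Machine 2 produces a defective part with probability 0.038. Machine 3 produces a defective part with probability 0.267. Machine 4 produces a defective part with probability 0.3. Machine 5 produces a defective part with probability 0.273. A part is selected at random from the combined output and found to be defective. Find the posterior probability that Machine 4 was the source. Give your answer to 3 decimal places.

Posterior probability ≈ 0.250

P(defective|M1) = 0.324; P(defective|M2) = 0.038; P(defective|M3) = 0.267; P(defective|M4) = 0.3; P(defective|M5) = 0.273.
Prior × likelihood for each source: 0.2·0.324=0.06480, 0.2·0.038=0.007600, 0.2·0.267=0.05340, 0.2·0.3=0.06000, 0.2·0.273=0.05460. Summing gives P(defective) = 0.24040.
P(Machine 4 | defective) = 0.06000 / 0.24040 = 0.250.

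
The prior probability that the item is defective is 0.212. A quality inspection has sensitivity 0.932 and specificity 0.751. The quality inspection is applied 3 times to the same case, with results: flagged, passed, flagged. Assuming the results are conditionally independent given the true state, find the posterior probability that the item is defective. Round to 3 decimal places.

Posterior P(H) ≈ 0.254

Let H be the event that the item is defective; start with P(H) = 0.212. P('flagged'|H) = 0.932, P('flagged'|¬H) = 0.249.
Update on result 1 ('flagged'): P(H) ← 0.932·0.2120 / (0.932·0.2120 + 0.249·0.7880) = 0.19758/0.39380 = 0.5017.
Update on result 2 ('passed'): P(H) ← 0.068·0.5017 / (0.068·0.5017 + 0.751·0.4983) = 0.034118/0.40831 = 0.0836.
Update on result 3 ('flagged'): P(H) ← 0.932·0.0836 / (0.932·0.0836 + 0.249·0.9164) = 0.077878/0.30607 = 0.2544.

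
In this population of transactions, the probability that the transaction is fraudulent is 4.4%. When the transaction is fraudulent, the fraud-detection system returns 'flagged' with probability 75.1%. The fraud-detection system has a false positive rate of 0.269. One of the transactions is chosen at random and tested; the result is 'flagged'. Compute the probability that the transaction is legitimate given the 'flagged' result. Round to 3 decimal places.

P(¬H | E) ≈ 0.886

Let H be the event that the transaction is fraudulent. P(H) = 0.044, so P(¬H) = 0.956. With E the 'flagged' result, P(E|H) = 0.751 and P(E|¬H) = 0.269.
P(E) = 0.751·0.044 + 0.269·0.956 = 0.033044 + 0.25716 = 0.29021.
By Bayes' theorem, P(H|E) = 0.033044 / 0.29021 = 0.114. Hence P(¬H|E) = 1 − 0.114 = 0.886.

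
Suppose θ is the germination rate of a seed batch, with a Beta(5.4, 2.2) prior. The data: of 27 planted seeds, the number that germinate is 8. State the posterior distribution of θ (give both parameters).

The binomial likelihood is conjugate to the Beta prior: with 8 successes and 19 failures, the posterior is Beta(5.4+8, 2.2+19) = Beta(13.4, 21.2).

Posterior: Beta(13.4, 21.2)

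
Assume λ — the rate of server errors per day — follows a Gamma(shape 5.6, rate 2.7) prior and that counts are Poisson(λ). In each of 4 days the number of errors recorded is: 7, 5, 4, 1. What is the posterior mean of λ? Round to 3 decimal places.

Posterior mean ≈ 3.373

The Poisson likelihood adds the total count to the shape and the number of exposure periods to the rate. Here ∑xᵢ = 17 and n = 4, so shape 5.6→22.6 and rate 2.7→6.7.
Posterior mean = shape/rate = 22.6/6.7 = 3.373.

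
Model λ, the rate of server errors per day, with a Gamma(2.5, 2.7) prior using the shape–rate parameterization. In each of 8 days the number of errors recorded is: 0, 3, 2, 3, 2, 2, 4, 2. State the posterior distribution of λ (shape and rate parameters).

Posterior: Gamma(shape=20.5, rate=10.7)

Total count ∑xᵢ = 18 over n = 8 days.
Gamma is conjugate to the Poisson likelihood: posterior is Gamma(shape = 2.5+18 = 20.5, rate = 2.7+8 = 10.7).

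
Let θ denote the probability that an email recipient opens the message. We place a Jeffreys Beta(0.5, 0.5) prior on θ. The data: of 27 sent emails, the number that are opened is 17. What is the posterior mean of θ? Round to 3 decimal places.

Posterior mean ≈ 0.625

The binomial likelihood is conjugate to the Beta prior: with 17 successes and 10 failures, the posterior is Beta(0.5+17, 0.5+10) = Beta(17.5, 10.5).
Posterior mean = α/(α+β) = 17.5/28 = 0.625.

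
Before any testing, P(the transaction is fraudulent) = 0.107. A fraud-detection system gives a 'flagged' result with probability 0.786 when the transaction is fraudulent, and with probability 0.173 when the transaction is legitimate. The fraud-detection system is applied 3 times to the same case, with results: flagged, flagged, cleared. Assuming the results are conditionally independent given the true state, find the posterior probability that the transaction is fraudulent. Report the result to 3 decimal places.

Let H be the event that the transaction is fraudulent; start with P(H) = 0.107. P('flagged'|H) = 0.786, P('flagged'|¬H) = 0.173.
Update on result 1 ('flagged'): P(H) ← 0.786·0.1070 / (0.786·0.1070 + 0.173·0.8930) = 0.084102/0.23859 = 0.3525.
Update on result 2 ('flagged'): P(H) ← 0.786·0.3525 / (0.786·0.3525 + 0.173·0.6475) = 0.27706/0.38908 = 0.7121.
Update on result 3 ('cleared'): P(H) ← 0.214·0.7121 / (0.214·0.7121 + 0.827·0.2879) = 0.15239/0.39049 = 0.3903.

Posterior P(H) ≈ 0.390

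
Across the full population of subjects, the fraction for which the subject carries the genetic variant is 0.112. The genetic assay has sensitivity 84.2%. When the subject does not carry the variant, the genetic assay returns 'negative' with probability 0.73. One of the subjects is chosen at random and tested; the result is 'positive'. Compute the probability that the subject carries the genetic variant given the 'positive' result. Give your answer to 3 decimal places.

Write H for 'the subject carries the genetic variant'. Prior odds H:¬H = 0.112/0.888 = 0.12613. For the 'positive' outcome, the likelihood ratio is 0.842/0.27 = 3.1185.
Posterior odds = 0.12613 × 3.1185 = 0.39333, so P(H|E) = 0.39333/(1+0.39333) = 0.282.

P(H | E) ≈ 0.282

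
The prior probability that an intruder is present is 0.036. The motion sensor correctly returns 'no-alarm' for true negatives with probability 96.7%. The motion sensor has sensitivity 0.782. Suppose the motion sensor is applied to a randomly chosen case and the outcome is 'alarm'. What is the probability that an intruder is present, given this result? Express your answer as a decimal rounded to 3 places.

P(H | E) ≈ 0.469

Write H for 'an intruder is present'. Prior odds H:¬H = 0.036/0.964 = 0.037344. For the 'alarm' outcome, the likelihood ratio is 0.782/0.033 = 23.697.
Posterior odds = 0.037344 × 23.697 = 0.88495, so P(H|E) = 0.88495/(1+0.88495) = 0.469.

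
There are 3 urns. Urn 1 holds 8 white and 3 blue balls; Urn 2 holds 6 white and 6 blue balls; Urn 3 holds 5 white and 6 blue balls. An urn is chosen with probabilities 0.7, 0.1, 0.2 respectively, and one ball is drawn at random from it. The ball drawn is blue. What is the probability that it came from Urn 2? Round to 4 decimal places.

Posterior probability ≈ 0.1429

Tabulate prior·likelihood by source: [1] prior 0.7, lik 0.2727, product 0.1909; [2] prior 0.1, lik 0.5, product 0.05000; [3] prior 0.2, lik 0.5455, product 0.1091.
Normalizing constant = 0.35000; the posterior for Urn 2 is its product over the sum, 0.05000/0.35000 = 0.1429.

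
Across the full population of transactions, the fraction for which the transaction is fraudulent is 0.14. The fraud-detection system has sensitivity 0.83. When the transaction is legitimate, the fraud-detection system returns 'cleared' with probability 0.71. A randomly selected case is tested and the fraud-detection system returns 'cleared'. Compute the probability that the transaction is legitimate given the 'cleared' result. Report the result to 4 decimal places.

Let H be the event that the transaction is fraudulent. P(H) = 0.14, so P(¬H) = 0.86. With E the 'cleared' result, P(E|H) = 0.17 and P(E|¬H) = 0.71.
P(E) = 0.17·0.14 + 0.71·0.86 = 0.023800 + 0.61060 = 0.63440.
By Bayes' theorem, P(H|E) = 0.023800 / 0.63440 = 0.0375. Hence P(¬H|E) = 1 − 0.0375 = 0.9625.

P(¬H | E) ≈ 0.9625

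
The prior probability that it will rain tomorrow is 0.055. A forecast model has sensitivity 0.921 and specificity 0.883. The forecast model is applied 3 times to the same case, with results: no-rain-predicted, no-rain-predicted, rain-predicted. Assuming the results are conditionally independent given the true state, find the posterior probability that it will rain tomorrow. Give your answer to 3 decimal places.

Posterior P(H) ≈ 0.004

With H the event that it will rain tomorrow, the joint likelihood of the observed sequence is P(data|H) = 0.079·0.079·0.921 = 0.0057480 and P(data|¬H) = 0.883·0.883·0.117 = 0.091224.
Bayes: P(H|data) = 0.055·0.0057480 / (0.055·0.0057480 + 0.945·0.091224) = 0.00031614/0.086522 = 0.0037.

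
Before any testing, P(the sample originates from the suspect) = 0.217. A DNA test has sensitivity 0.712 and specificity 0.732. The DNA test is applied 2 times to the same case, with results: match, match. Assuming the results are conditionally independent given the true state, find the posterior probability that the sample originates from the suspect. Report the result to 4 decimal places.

Posterior P(H) ≈ 0.6617

Let H be the event that the sample originates from the suspect; start with P(H) = 0.217. P('match'|H) = 0.712, P('match'|¬H) = 0.268.
Update on result 1 ('match'): P(H) ← 0.712·0.2170 / (0.712·0.2170 + 0.268·0.7830) = 0.15450/0.36435 = 0.4241.
Update on result 2 ('match'): P(H) ← 0.712·0.4241 / (0.712·0.4241 + 0.268·0.5759) = 0.30193/0.45628 = 0.6617.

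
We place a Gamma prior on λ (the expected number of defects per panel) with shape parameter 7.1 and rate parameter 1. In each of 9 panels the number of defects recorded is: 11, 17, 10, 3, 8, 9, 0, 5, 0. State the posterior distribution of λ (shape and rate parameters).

Total count ∑xᵢ = 63 over n = 9 panels.
Gamma is conjugate to the Poisson likelihood: posterior is Gamma(shape = 7.1+63 = 70.1, rate = 1+9 = 10).

Posterior: Gamma(shape=70.1, rate=10)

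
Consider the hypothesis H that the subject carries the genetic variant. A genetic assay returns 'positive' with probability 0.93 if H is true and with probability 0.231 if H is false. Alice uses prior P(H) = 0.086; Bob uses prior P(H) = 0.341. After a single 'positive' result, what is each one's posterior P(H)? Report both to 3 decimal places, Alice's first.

Alice: 0.275; Bob: 0.676

P('+'|H) = 0.93, P('+'|¬H) = 0.231.
Alice: numerator 0.93·0.086 = 0.079980; evidence = 0.079980+0.231·0.914 = 0.29111; posterior = 0.275.
Bob: numerator 0.93·0.341 = 0.31713; evidence = 0.31713+0.231·0.659 = 0.46936; posterior = 0.676.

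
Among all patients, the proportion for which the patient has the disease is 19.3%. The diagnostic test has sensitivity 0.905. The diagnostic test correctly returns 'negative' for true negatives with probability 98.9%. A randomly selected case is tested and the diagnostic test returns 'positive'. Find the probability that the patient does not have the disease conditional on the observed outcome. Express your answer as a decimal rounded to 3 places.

P(¬H | E) ≈ 0.048

Write H for 'the patient has the disease'. Prior odds H:¬H = 0.193/0.807 = 0.23916. For the 'positive' outcome, the likelihood ratio is 0.905/0.011 = 82.273.
Posterior odds = 0.23916 × 82.273 = 19.676, so P(H|E) = 19.676/(1+19.676) = 0.952. Then P(¬H|E) = 1 − 0.952 = 0.048.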